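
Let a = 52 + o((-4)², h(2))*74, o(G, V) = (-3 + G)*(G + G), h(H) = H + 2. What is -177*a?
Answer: -5457972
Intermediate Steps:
h(H) = 2 + H
o(G, V) = 2*G*(-3 + G) (o(G, V) = (-3 + G)*(2*G) = 2*G*(-3 + G))
a = 30836 (a = 52 + (2*(-4)²*(-3 + (-4)²))*74 = 52 + (2*16*(-3 + 16))*74 = 52 + (2*16*13)*74 = 52 + 416*74 = 52 + 30784 = 30836)
-177*a = -177*30836 = -5457972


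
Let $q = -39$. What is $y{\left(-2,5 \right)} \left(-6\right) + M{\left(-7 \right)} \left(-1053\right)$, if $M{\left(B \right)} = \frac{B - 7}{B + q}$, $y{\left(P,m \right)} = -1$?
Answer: $- \frac{7233}{23} \approx -314.48$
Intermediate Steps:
$M{\left(B \right)} = \frac{-7 + B}{-39 + B}$ ($M{\left(B \right)} = \frac{B - 7}{B - 39} = \frac{-7 + B}{-39 + B}$)
$y{\left(-2,5 \right)} \left(-6\right) + M{\left(-7 \right)} \left(-1053\right) = \left(-1\right) \left(-6\right) + \frac{-7 - 7}{-39 - 7} \left(-1053\right) = 6 + \frac{1}{-46} \left(-14\right) \left(-1053\right) = 6 + \left(- \frac{1}{46}\right) \left(-14\right) \left(-1053\right) = 6 + \frac{7}{23} \left(-1053\right) = 6 - \frac{7371}{23} = - \frac{7233}{23}$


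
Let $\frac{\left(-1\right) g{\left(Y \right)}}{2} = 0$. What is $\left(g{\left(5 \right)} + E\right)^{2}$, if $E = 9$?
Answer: $81$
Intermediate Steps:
$g{\left(Y \right)} = 0$ ($g{\left(Y \right)} = \left(-2\right) 0 = 0$)
$\left(g{\left(5 \right)} + E\right)^{2} = \left(0 + 9\right)^{2} = 9^{2} = 81$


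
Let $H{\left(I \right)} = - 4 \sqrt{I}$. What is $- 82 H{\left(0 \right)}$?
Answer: $0$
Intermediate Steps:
$- 82 H{\left(0 \right)} = - 82 \left(- 4 \sqrt{0}\right) = - 82 \left(\left(-4\right) 0\right) = \left(-82\right) 0 = 0$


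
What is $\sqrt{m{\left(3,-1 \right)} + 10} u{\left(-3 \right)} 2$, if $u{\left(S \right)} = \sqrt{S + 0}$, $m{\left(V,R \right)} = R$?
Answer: $6 i \sqrt{3} \approx 10.392 i$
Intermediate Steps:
$u{\left(S \right)} = \sqrt{S}$
$\sqrt{m{\left(3,-1 \right)} + 10} u{\left(-3 \right)} 2 = \sqrt{-1 + 10} \sqrt{-3} \cdot 2 = \sqrt{9} i \sqrt{3} \cdot 2 = 3 i \sqrt{3} \cdot 2 = 6 i \sqrt{3}$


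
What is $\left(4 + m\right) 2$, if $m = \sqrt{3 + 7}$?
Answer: $8 + 2 \sqrt{10} \approx 14.325$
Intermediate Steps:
$m = \sqrt{10} \approx 3.1623$
$\left(4 + m\right) 2 = \left(4 + \sqrt{10}\right) 2 = 8 + 2 \sqrt{10}$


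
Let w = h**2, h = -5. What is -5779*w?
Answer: -144475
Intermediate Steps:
w = 25 (w = (-5)**2 = 25)
-5779*w = -5779*25 = -144475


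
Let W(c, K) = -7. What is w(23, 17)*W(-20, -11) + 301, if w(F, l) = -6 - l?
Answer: 462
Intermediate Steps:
w(23, 17)*W(-20, -11) + 301 = (-6 - 1*17)*(-7) + 301 = (-6 - 17)*(-7) + 301 = -23*(-7) + 301 = 161 + 301 = 462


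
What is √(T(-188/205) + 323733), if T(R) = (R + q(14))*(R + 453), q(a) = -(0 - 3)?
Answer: 2*√3411113101/205 ≈ 569.80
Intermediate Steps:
q(a) = 3 (q(a) = -1*(-3) = 3)
T(R) = (3 + R)*(453 + R) (T(R) = (R + 3)*(R + 453) = (3 + R)*(453 + R))
√(T(-188/205) + 323733) = √((1359 + (-188/205)² + 456*(-188/205)) + 323733) = √((1359 + 35344/42025 - 85728/205) + 323733) = √(39573079/42025 + 323733) = √(13644452404/42025) = 2*√3411113101/205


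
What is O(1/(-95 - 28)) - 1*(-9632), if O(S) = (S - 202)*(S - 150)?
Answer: 604174525/15129 ≈ 39935.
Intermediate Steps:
O(S) = (-202 + S)*(-150 + S)
O(1/(-95 - 28)) - 1*(-9632) = (30300 + (1/(-95 - 28))**2 - 352/(-95 - 28)) - 1*(-9632) = (30300 + (1/(-123))**2 - 352/(-123)) + 9632 = (30300 + (-1/123)**2 - 352*(-1/123)) + 9632 = (30300 + 1/15129 + 352/123) + 9632 = 458451997/15129 + 9632 = 604174525/15129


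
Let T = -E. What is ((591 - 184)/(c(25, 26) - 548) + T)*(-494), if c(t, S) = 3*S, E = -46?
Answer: -5239611/235 ≈ -22296.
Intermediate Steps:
T = 46 (T = -1*(-46) = 46)
((591 - 184)/(c(25, 26) - 548) + T)*(-494) = ((591 - 184)/(3*26 - 548) + 46)*(-494) = (407/(78 - 548) + 46)*(-494) = (407/(-470) + 46)*(-494) = (407*(-1/470) + 46)*(-494) = (-407/470 + 46)*(-494) = (21213/470)*(-494) = -5239611/235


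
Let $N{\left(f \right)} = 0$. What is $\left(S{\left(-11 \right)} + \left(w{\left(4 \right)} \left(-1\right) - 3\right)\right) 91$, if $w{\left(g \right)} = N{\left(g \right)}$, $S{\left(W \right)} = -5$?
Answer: $-728$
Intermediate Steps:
$w{\left(g \right)} = 0$
$\left(S{\left(-11 \right)} + \left(w{\left(4 \right)} \left(-1\right) - 3\right)\right) 91 = \left(-5 + \left(0 \left(-1\right) - 3\right)\right) 91 = \left(-5 + \left(0 - 3\right)\right) 91 = \left(-5 - 3\right) 91 = \left(-8\right) 91 = -728$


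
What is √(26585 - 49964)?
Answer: I*√23379 ≈ 152.9*I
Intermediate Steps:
√(26585 - 49964) = √(-23379) = I*√23379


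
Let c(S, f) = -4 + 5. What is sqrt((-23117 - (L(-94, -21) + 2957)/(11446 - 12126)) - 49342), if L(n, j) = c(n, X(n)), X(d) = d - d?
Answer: I*sqrt(7245465)/10 ≈ 269.17*I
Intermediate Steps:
X(d) = 0
c(S, f) = 1
L(n, j) = 1
sqrt((-23117 - (L(-94, -21) + 2957)/(11446 - 12126)) - 49342) = sqrt((-23117 - (1 + 2957)/(11446 - 12126)) - 49342) = sqrt((-23117 - 2958/(-680)) - 49342) = sqrt((-23117 - 2958*(-1)/680) - 49342) = sqrt((-23117 - 1*(-87/20)) - 49342) = sqrt((-23117 + 87/20) - 49342) = sqrt(-462253/20 - 49342) = sqrt(-1449093/20) = I*sqrt(7245465)/10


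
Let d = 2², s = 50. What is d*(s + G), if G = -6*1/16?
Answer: 397/2 ≈ 198.50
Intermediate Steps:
G = -3/8 (G = -6*1/16 = -3/8 ≈ -0.37500)
d = 4
d*(s + G) = 4*(50 - 3/8) = 4*(397/8) = 397/2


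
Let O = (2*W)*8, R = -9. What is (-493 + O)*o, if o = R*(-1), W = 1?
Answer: -4293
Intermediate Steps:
o = 9 (o = -9*(-1) = 9)
O = 16 (O = (2*1)*8 = 2*8 = 16)
(-493 + O)*o = (-493 + 16)*9 = -477*9 = -4293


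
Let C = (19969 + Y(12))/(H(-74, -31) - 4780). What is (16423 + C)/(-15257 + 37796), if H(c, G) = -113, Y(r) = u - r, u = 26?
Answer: 26779252/36761109 ≈ 0.72847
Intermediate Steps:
Y(r) = 26 - r
C = -6661/1631 (C = (19969 + (26 - 1*12))/(-113 - 4780) = (19969 + (26 - 12))/(-4893) = (19969 + 14)*(-1/4893) = 19983*(-1/4893) = -6661/1631 ≈ -4.0840)
(16423 + C)/(-15257 + 37796) = (16423 - 6661/1631)/(-15257 + 37796) = (26779252/1631)/22539 = (26779252/1631)*(1/22539) = 26779252/36761109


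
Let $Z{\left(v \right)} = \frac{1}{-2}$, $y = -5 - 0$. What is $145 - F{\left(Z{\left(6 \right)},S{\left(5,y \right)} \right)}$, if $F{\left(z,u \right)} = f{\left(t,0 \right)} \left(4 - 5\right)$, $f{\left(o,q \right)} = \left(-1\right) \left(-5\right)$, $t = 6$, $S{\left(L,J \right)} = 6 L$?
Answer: $150$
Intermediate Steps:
$y = -5$ ($y = -5 + 0 = -5$)
$Z{\left(v \right)} = - \frac{1}{2}$
$f{\left(o,q \right)} = 5$
$F{\left(z,u \right)} = -5$ ($F{\left(z,u \right)} = 5 \left(4 - 5\right) = 5 \left(-1\right) = -5$)
$145 - F{\left(Z{\left(6 \right)},S{\left(5,y \right)} \right)} = 145 - -5 = 145 + 5 = 150$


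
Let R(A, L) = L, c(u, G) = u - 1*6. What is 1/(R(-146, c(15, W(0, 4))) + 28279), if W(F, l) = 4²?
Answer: 1/28288 ≈ 3.5351e-5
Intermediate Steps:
W(F, l) = 16
c(u, G) = -6 + u (c(u, G) = u - 6 = -6 + u)
1/(R(-146, c(15, W(0, 4))) + 28279) = 1/((-6 + 15) + 28279) = 1/(9 + 28279) = 1/28288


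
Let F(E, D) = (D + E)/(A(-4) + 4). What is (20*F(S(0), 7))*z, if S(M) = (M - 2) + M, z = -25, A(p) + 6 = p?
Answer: 1250/3 ≈ 416.67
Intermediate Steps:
A(p) = -6 + p
S(M) = -2 + 2*M (S(M) = (-2 + M) + M = -2 + 2*M)
F(E, D) = -D/6 - E/6 (F(E, D) = (D + E)/((-6 - 4) + 4) = (D + E)/(-10 + 4) = (D + E)/(-6) = (D + E)*(-1/6) = -D/6 - E/6)
(20*F(S(0), 7))*z = (20*(-1/6*7 - (-2 + 2*0)/6))*(-25) = (20*(-7/6 - (-2 + 0)/6))*(-25) = (20*(-7/6 - 1/6*(-2)))*(-25) = (20*(-7/6 + 1/3))*(-25) = (20*(-5/6))*(-25) = -50/3*(-25) = 1250/3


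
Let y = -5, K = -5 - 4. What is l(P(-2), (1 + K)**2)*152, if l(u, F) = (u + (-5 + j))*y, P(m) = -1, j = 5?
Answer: 760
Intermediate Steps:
K = -9
l(u, F) = -5*u (l(u, F) = (u + (-5 + 5))*(-5) = (u + 0)*(-5) = u*(-5) = -5*u)
l(P(-2), (1 + K)**2)*152 = -5*(-1)*152 = 5*152 = 760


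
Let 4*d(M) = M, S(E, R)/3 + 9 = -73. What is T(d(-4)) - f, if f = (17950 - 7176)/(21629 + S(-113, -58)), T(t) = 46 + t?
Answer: 951461/21383 ≈ 44.496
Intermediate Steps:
S(E, R) = -246 (S(E, R) = -27 + 3*(-73) = -27 - 219 = -246)
d(M) = M/4
f = 10774/21383 (f = (17950 - 7176)/(21629 - 246) = 10774/21383 ≈ 0.50386)
T(d(-4)) - f = (46 + (¼)*(-4)) - 1*10774/21383 = (46 - 1) - 10774/21383 = 45 - 10774/21383 = 951461/21383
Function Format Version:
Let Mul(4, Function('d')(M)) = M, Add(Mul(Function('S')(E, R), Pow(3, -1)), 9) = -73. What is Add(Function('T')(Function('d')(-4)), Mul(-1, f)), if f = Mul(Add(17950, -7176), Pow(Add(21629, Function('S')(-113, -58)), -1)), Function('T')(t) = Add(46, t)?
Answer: Rational(951461, 21383) ≈ 44.496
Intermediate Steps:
Function('S')(E, R) = -246 (Function('S')(E, R) = Add(-27, Mul(3, -73)) = Add(-27, -219) = -246)
Function('d')(M) = Mul(Rational(1, 4), M)
f = Rational(10774, 21383) (f = Mul(Add(17950, -7176), Pow(Add(21629, -246), -1)) = Mul(10774, Pow(21383, -1)) = Mul(10774, Rational(1, 21383)) = Rational(10774, 21383) ≈ 0.50386)
Add(Function('T')(Function('d')(-4)), Mul(-1, f)) = Add(Add(46, Mul(Rational(1, 4), -4)), Mul(-1, Rational(10774, 21383))) = Add(Add(46, -1), Rational(-10774, 21383)) = Add(45, Rational(-10774, 21383)) = Rational(951461, 21383)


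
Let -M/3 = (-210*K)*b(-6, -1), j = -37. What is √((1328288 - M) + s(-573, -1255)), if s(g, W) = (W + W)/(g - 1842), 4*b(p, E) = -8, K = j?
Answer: √298999288518/483 ≈ 1132.1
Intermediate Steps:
K = -37
b(p, E) = -2 (b(p, E) = (¼)*(-8) = -2)
M = 46620 (M = -3*(-210*(-37))*(-2) = -23310*(-2) = -3*(-15540) = 46620)
s(g, W) = 2*W/(-1842 + g) (s(g, W) = (2*W)/(-1842 + g) = 2*W/(-1842 + g))
√((1328288 - M) + s(-573, -1255)) = √((1328288 - 1*46620) + 2*(-1255)/(-1842 - 573)) = √((1328288 - 46620) + 2*(-1255)/(-2415)) = √(1281668 + 2*(-1255)*(-1/2415)) = √(1281668 + 502/483) = √(619046146/483) = √298999288518/483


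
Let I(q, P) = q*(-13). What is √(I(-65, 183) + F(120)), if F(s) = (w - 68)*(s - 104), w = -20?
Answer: I*√563 ≈ 23.728*I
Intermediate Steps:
I(q, P) = -13*q
F(s) = 9152 - 88*s (F(s) = (-20 - 68)*(s - 104) = -88*(-104 + s) = 9152 - 88*s)
√(I(-65, 183) + F(120)) = √(-13*(-65) + (9152 - 88*120)) = √(845 + (9152 - 10560)) = √(845 - 1408) = √(-563) = I*√563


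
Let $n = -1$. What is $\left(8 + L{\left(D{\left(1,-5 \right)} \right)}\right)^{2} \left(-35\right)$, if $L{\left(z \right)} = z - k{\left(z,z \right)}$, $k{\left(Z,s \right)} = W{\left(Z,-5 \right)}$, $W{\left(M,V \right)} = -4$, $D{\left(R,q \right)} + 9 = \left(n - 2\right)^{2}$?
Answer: $-5040$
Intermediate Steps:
$D{\left(R,q \right)} = 0$ ($D{\left(R,q \right)} = -9 + \left(-1 - 2\right)^{2} = -9 + \left(-3\right)^{2} = -9 + 9 = 0$)
$k{\left(Z,s \right)} = -4$
$L{\left(z \right)} = 4 + z$ ($L{\left(z \right)} = z - -4 = z + 4 = 4 + z$)
$\left(8 + L{\left(D{\left(1,-5 \right)} \right)}\right)^{2} \left(-35\right) = \left(8 + \left(4 + 0\right)\right)^{2} \left(-35\right) = \left(8 + 4\right)^{2} \left(-35\right) = 12^{2} \left(-35\right) = 144 \left(-35\right) = -5040$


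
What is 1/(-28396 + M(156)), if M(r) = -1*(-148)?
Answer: -1/28248 ≈ -3.5401e-5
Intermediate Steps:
M(r) = 148
1/(-28396 + M(156)) = 1/(-28396 + 148) = 1/(-28248) = -1/28248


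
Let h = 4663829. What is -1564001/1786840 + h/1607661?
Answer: 529012072609/261148452840 ≈ 2.0257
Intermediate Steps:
-1564001/1786840 + h/1607661 = -1564001/1786840 + 4663829/1607661 = 529012072609/261148452840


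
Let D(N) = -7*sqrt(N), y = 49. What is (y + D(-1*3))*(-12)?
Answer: -588 + 84*I*sqrt(3) ≈ -588.0 + 145.49*I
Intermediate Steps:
(y + D(-1*3))*(-12) = (49 - 7*I*sqrt(3))*(-12) = -588 + 84*I*sqrt(3)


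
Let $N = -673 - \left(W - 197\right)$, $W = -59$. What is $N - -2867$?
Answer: $2450$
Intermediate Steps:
$N = -417$ ($N = -673 - \left(-59 - 197\right) = -673 - -256 = -673 + 256 = -417$)
$N - -2867 = -417 - -2867 = -417 + 2867 = 2450$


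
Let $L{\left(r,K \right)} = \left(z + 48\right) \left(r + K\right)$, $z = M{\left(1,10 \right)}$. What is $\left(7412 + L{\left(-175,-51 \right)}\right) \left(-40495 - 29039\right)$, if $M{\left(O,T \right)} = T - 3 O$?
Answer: $348921612$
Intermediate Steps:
$z = 7$ ($z = 10 - 3 = 7$)
$L{\left(r,K \right)} = 55 K + 55 r$ ($L{\left(r,K \right)} = \left(7 + 48\right) \left(r + K\right) = 55 \left(K + r\right) = 55 K + 55 r$)
$\left(7412 + L{\left(-175,-51 \right)}\right) \left(-40495 - 29039\right) = \left(7412 + \left(55 \left(-51\right) + 55 \left(-175\right)\right)\right) \left(-40495 - 29039\right) = \left(7412 - 12430\right) \left(-69534\right) = \left(-5018\right) \left(-69534\right) = 348921612$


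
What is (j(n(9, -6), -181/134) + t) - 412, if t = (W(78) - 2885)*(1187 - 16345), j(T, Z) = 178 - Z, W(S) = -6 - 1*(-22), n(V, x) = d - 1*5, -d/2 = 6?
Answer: 5827401293/134 ≈ 4.3488e+7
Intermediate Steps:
d = -12 (d = -2*6 = -12)
n(V, x) = -17 (n(V, x) = -12 - 1*5 = -12 - 5 = -17)
W(S) = 16 (W(S) = -6 + 22 = 16)
t = 43488302 (t = (16 - 2885)*(1187 - 16345) = -2869*(-15158) = 43488302)
(j(n(9, -6), -181/134) + t) - 412 = ((178 - (-181)/134) + 43488302) - 412 = ((178 - 1*(-181/134)) + 43488302) - 412 = ((178 + 181/134) + 43488302) - 412 = (24033/134 + 43488302) - 412 = 5827456501/134 - 412 = 5827401293/134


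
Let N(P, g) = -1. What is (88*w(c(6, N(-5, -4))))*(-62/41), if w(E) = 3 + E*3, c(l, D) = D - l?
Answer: 98208/41 ≈ 2395.3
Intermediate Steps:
w(E) = 3 + 3*E
(88*w(c(6, N(-5, -4))))*(-62/41) = (88*(3 + 3*(-1 - 1*6)))*(-62/41) = (88*(3 + 3*(-1 - 6)))*(-62*1/41) = (88*(3 + 3*(-7)))*(-62/41) = (88*(3 - 21))*(-62/41) = (88*(-18))*(-62/41) = -1584*(-62/41) = 98208/41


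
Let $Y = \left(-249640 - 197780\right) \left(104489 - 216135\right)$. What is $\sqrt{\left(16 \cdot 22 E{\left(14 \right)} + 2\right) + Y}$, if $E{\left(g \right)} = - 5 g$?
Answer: $11 \sqrt{412831642} \approx 2.235 \cdot 10^{5}$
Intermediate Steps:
$Y = 49952653320$ ($Y = \left(-447420\right) \left(-111646\right) = 49952653320$)
$\sqrt{\left(16 \cdot 22 E{\left(14 \right)} + 2\right) + Y} = \sqrt{\left(16 \cdot 22 \left(\left(-5\right) 14\right) + 2\right) + 49952653320} = \sqrt{\left(352 \left(-70\right) + 2\right) + 49952653320} = \sqrt{\left(-24640 + 2\right) + 49952653320} = \sqrt{-24638 + 49952653320} = \sqrt{49952628682} = 11 \sqrt{412831642}$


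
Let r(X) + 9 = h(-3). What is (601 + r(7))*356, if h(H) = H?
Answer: 209684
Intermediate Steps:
r(X) = -12 (r(X) = -9 - 3 = -12)
(601 + r(7))*356 = (601 - 12)*356 = 589*356 = 209684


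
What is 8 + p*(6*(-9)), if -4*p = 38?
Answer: 521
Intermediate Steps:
p = -19/2 (p = -¼*38 = -19/2 ≈ -9.5000)
8 + p*(6*(-9)) = 8 - 57*(-9) = 8 - 19/2*(-54) = 8 + 513 = 521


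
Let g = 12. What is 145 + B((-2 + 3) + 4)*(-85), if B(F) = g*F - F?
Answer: -4530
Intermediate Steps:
B(F) = 11*F (B(F) = 12*F - F = 11*F)
145 + B((-2 + 3) + 4)*(-85) = 145 + (11*((-2 + 3) + 4))*(-85) = 145 + (11*(1 + 4))*(-85) = 145 + (11*5)*(-85) = 145 + 55*(-85) = 145 - 4675 = -4530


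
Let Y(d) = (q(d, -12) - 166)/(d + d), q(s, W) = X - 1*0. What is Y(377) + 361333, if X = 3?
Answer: 272444919/754 ≈ 3.6133e+5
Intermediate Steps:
q(s, W) = 3 (q(s, W) = 3 - 1*0 = 3 + 0 = 3)
Y(d) = -163/(2*d) (Y(d) = (3 - 166)/(d + d) = -163*1/(2*d) = -163/(2*d))
Y(377) + 361333 = -163/2/377 + 361333 = -163/2*1/377 + 361333 = -163/754 + 361333 = 272444919/754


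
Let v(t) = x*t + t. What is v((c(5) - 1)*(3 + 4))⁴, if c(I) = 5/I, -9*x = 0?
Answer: 0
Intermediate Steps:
x = 0 (x = -⅑*0 = 0)
v(t) = t (v(t) = 0*t + t = 0 + t = t)
v((c(5) - 1)*(3 + 4))⁴ = ((5/5 - 1)*(3 + 4))⁴ = ((5*(⅕) - 1)*7)⁴ = ((1 - 1)*7)⁴ = (0*7)⁴ = 0⁴ = 0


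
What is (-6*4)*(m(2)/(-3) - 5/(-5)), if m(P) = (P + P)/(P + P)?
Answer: -16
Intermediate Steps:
m(P) = 1 (m(P) = (2*P)/((2*P)) = (2*P)*(1/(2*P)) = 1)
(-6*4)*(m(2)/(-3) - 5/(-5)) = (-6*4)*(1/(-3) - 5/(-5)) = -24*(1*(-1/3) - 5*(-1/5)) = -24*(-1/3 + 1) = -24*2/3 = -16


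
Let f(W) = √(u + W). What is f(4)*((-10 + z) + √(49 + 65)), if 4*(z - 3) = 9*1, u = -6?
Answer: I*√2*(-19/4 + √114) ≈ 8.3822*I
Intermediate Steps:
z = 21/4 (z = 3 + (9*1)/4 = 3 + (¼)*9 = 3 + 9/4 = 21/4 ≈ 5.2500)
f(W) = √(-6 + W)
f(4)*((-10 + z) + √(49 + 65)) = √(-6 + 4)*((-10 + 21/4) + √(49 + 65)) = √(-2)*(-19/4 + √114) = (I*√2)*(-19/4 + √114) = I*√2*(-19/4 + √114)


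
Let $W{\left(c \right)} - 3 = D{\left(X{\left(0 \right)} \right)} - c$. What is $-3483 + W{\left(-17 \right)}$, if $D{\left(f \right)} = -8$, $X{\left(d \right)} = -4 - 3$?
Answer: $-3471$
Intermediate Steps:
$X{\left(d \right)} = -7$
$W{\left(c \right)} = -5 - c$ ($W{\left(c \right)} = 3 - \left(8 + c\right) = -5 - c$)
$-3483 + W{\left(-17 \right)} = -3483 - -12 = -3483 + \left(-5 + 17\right) = -3483 + 12 = -3471$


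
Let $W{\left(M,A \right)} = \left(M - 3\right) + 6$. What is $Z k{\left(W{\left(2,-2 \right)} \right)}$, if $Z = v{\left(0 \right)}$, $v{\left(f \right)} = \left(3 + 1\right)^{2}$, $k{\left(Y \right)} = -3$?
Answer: $-48$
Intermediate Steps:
$W{\left(M,A \right)} = 3 + M$ ($W{\left(M,A \right)} = \left(-3 + M\right) + 6 = 3 + M$)
$v{\left(f \right)} = 16$ ($v{\left(f \right)} = 4^{2} = 16$)
$Z = 16$
$Z k{\left(W{\left(2,-2 \right)} \right)} = 16 \left(-3\right) = -48$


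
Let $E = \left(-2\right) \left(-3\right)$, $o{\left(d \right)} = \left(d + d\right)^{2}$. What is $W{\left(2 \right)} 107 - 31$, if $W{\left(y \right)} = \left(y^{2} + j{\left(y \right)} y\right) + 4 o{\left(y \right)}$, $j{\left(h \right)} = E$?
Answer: $8529$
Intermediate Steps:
$o{\left(d \right)} = 4 d^{2}$ ($o{\left(d \right)} = \left(2 d\right)^{2} = 4 d^{2}$)
$E = 6$
$j{\left(h \right)} = 6$
$W{\left(y \right)} = 6 y + 17 y^{2}$ ($W{\left(y \right)} = \left(y^{2} + 6 y\right) + 4 \cdot 4 y^{2} = \left(y^{2} + 6 y\right) + 16 y^{2} = 6 y + 17 y^{2}$)
$W{\left(2 \right)} 107 - 31 = 2 \left(6 + 17 \cdot 2\right) 107 - 31 = 2 \left(6 + 34\right) 107 - 31 = 2 \cdot 40 \cdot 107 - 31 = 80 \cdot 107 - 31 = 8560 - 31 = 8529$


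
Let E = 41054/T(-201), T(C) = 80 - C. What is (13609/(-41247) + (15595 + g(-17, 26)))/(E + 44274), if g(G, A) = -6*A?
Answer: 22367558693/64355879232 ≈ 0.34756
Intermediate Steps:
E = 41054/281 (E = 41054/(80 - 1*(-201)) = 41054/(80 + 201) = 41054/281 ≈ 146.10)
(13609/(-41247) + (15595 + g(-17, 26)))/(E + 44274) = (13609/(-41247) + (15595 - 6*26))/(41054/281 + 44274) = (13609*(-1/41247) + (15595 - 156))/(12482048/281) = (-13609/41247 + 15439)*(281/12482048) = (636798824/41247)*(281/12482048) = 22367558693/64355879232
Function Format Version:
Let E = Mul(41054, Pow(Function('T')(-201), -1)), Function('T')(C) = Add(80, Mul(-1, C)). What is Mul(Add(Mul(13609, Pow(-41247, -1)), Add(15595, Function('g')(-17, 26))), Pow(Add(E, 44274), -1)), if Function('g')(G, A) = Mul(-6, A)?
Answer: Rational(22367558693, 64355879232) ≈ 0.34756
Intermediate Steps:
E = Rational(41054, 281) (E = Mul(41054, Pow(Add(80, Mul(-1, -201)), -1)) = Mul(41054, Pow(Add(80, 201), -1)) = Mul(41054, Pow(281, -1)) = Mul(41054, Rational(1, 281)) = Rational(41054, 281) ≈ 146.10)
Mul(Add(Mul(13609, Pow(-41247, -1)), Add(15595, Function('g')(-17, 26))), Pow(Add(E, 44274), -1)) = Mul(Add(Mul(13609, Pow(-41247, -1)), Add(15595, Mul(-6, 26))), Pow(Add(Rational(41054, 281), 44274), -1)) = Mul(Add(Mul(13609, Rational(-1, 41247)), Add(15595, -156)), Pow(Rational(12482048, 281), -1)) = Mul(Add(Rational(-13609, 41247), 15439), Rational(281, 12482048)) = Mul(Rational(636798824, 41247), Rational(281, 12482048)) = Rational(22367558693, 64355879232)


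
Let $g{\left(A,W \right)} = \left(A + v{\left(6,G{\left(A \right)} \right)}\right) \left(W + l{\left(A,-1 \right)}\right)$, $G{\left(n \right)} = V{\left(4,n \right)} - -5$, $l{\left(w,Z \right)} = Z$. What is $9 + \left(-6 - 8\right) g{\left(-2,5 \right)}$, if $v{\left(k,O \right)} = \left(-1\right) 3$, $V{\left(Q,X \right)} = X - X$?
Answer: $289$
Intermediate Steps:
$V{\left(Q,X \right)} = 0$
$G{\left(n \right)} = 5$ ($G{\left(n \right)} = 0 - -5 = 0 + 5 = 5$)
$v{\left(k,O \right)} = -3$
$g{\left(A,W \right)} = \left(-1 + W\right) \left(-3 + A\right)$ ($g{\left(A,W \right)} = \left(A - 3\right) \left(W - 1\right) = \left(-3 + A\right) \left(-1 + W\right) = \left(-1 + W\right) \left(-3 + A\right)$)
$9 + \left(-6 - 8\right) g{\left(-2,5 \right)} = 9 + \left(-6 - 8\right) \left(3 - -2 - 15 - 10\right) = 9 + \left(-6 - 8\right) \left(3 + 2 - 15 - 10\right) = 9 - -280 = 9 + 280 = 289$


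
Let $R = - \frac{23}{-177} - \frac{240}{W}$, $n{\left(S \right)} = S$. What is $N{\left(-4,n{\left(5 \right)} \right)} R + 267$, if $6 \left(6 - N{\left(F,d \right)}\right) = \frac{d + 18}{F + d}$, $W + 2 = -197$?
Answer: $\frac{57038987}{211338} \approx 269.89$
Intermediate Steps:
$W = -199$ ($W = -2 - 197 = -199$)
$N{\left(F,d \right)} = 6 - \frac{18 + d}{6 \left(F + d\right)}$ ($N{\left(F,d \right)} = 6 - \frac{\left(d + 18\right) \frac{1}{F + d}}{6} = 6 - \frac{\left(18 + d\right) \frac{1}{F + d}}{6} = 6 - \frac{\frac{1}{F + d} \left(18 + d\right)}{6} = 6 - \frac{18 + d}{6 \left(F + d\right)}$)
$R = \frac{47057}{35223}$ ($R = - \frac{23}{-177} - \frac{240}{-199} = \left(-23\right) \left(- \frac{1}{177}\right) - - \frac{240}{199} = \frac{23}{177} + \frac{240}{199} = \frac{47057}{35223} \approx 1.336$)
$N{\left(-4,n{\left(5 \right)} \right)} R + 267 = \frac{-3 + 6 \left(-4\right) + \frac{35}{6} \cdot 5}{-4 + 5} \cdot \frac{47057}{35223} + 267 = \frac{-3 - 24 + \frac{175}{6}}{1} \cdot \frac{47057}{35223} + 267 = 1 \cdot \frac{13}{6} \cdot \frac{47057}{35223} + 267 = \frac{13}{6} \cdot \frac{47057}{35223} + 267 = \frac{611741}{211338} + 267 = \frac{57038987}{211338}$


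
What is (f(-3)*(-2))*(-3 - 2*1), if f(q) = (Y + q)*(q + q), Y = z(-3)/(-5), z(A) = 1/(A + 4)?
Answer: 192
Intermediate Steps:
z(A) = 1/(4 + A)
Y = -⅕ (Y = 1/((4 - 3)*(-5)) = -⅕/1 = 1*(-⅕) = -⅕ ≈ -0.20000)
f(q) = 2*q*(-⅕ + q) (f(q) = (-⅕ + q)*(q + q) = (-⅕ + q)*(2*q) = 2*q*(-⅕ + q))
(f(-3)*(-2))*(-3 - 2*1) = (((⅖)*(-3)*(-1 + 5*(-3)))*(-2))*(-3 - 2*1) = (((⅖)*(-3)*(-1 - 15))*(-2))*(-3 - 2) = (((⅖)*(-3)*(-16))*(-2))*(-5) = ((96/5)*(-2))*(-5) = -192/5*(-5) = 192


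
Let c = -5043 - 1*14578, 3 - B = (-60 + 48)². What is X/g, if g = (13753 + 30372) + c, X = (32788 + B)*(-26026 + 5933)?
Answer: -655976171/24504 ≈ -26770.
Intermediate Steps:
B = -141 (B = 3 - (-60 + 48)² = 3 - 1*(-12)² = 3 - 1*144 = 3 - 144 = -141)
X = -655976171 (X = (32788 - 141)*(-26026 + 5933) = 32647*(-20093) = -655976171)
c = -19621 (c = -5043 - 14578 = -19621)
g = 24504 (g = (13753 + 30372) - 19621 = 44125 - 19621 = 24504)
X/g = -655976171/24504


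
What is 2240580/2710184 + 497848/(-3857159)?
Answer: 1823253407047/2613402651814 ≈ 0.69765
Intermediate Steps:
2240580/2710184 + 497848/(-3857159) = 2240580*(1/2710184) + 497848*(-1/3857159) = 560145/677546 - 497848/3857159 = 1823253407047/2613402651814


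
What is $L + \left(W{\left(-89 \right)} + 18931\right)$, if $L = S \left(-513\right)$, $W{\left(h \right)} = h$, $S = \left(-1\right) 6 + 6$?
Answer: $18842$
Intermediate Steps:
$S = 0$ ($S = -6 + 6 = 0$)
$L = 0$ ($L = 0 \left(-513\right) = 0$)
$L + \left(W{\left(-89 \right)} + 18931\right) = 0 + \left(-89 + 18931\right) = 0 + 18842 = 18842$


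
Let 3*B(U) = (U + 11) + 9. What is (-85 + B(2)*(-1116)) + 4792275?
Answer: 4784006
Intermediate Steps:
B(U) = 20/3 + U/3 (B(U) = ((U + 11) + 9)/3 = ((11 + U) + 9)/3 = (20 + U)/3 = 20/3 + U/3)
(-85 + B(2)*(-1116)) + 4792275 = (-85 + (20/3 + (⅓)*2)*(-1116)) + 4792275 = (-85 + (20/3 + ⅔)*(-1116)) + 4792275 = (-85 + (22/3)*(-1116)) + 4792275 = (-85 - 8184) + 4792275 = -8269 + 4792275 = 4784006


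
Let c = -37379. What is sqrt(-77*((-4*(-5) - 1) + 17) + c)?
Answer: I*sqrt(40151) ≈ 200.38*I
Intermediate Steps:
sqrt(-77*((-4*(-5) - 1) + 17) + c) = sqrt(-77*((-4*(-5) - 1) + 17) - 37379) = sqrt(-77*((20 - 1) + 17) - 37379) = sqrt(-77*(19 + 17) - 37379) = sqrt(-77*36 - 37379) = sqrt(-2772 - 37379) = sqrt(-40151) = I*sqrt(40151)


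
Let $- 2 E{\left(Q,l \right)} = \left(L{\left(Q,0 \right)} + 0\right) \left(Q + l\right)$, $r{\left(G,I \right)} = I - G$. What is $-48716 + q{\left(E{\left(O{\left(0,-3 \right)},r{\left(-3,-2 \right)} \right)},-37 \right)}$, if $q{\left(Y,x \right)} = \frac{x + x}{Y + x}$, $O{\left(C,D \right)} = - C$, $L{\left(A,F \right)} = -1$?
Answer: $- \frac{3556120}{73} \approx -48714.0$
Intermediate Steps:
$E{\left(Q,l \right)} = \frac{Q}{2} + \frac{l}{2}$ ($E{\left(Q,l \right)} = - \frac{\left(-1 + 0\right) \left(Q + l\right)}{2} = - \frac{\left(-1\right) \left(Q + l\right)}{2} = - \frac{- Q - l}{2} = \frac{Q}{2} + \frac{l}{2}$)
$q{\left(Y,x \right)} = \frac{2 x}{Y + x}$
$-48716 + q{\left(E{\left(O{\left(0,-3 \right)},r{\left(-3,-2 \right)} \right)},-37 \right)} = -48716 + 2 \left(-37\right) \frac{1}{\left(\frac{\left(-1\right) 0}{2} + \frac{-2 - -3}{2}\right) - 37} = -48716 + 2 \left(-37\right) \frac{1}{\left(\frac{1}{2} \cdot 0 + \frac{-2 + 3}{2}\right) - 37} = -48716 + 2 \left(-37\right) \frac{1}{\left(0 + \frac{1}{2} \cdot 1\right) - 37} = -48716 + 2 \left(-37\right) \frac{1}{\left(0 + \frac{1}{2}\right) - 37} = -48716 + 2 \left(-37\right) \frac{1}{\frac{1}{2} - 37} = -48716 + 2 \left(-37\right) \frac{1}{- \frac{73}{2}} = -48716 + 2 \left(-37\right) \left(- \frac{2}{73}\right) = -48716 + \frac{148}{73} = - \frac{3556120}{73}$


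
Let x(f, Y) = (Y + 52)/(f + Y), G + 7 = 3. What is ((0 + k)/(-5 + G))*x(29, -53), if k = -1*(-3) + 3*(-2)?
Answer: 1/72 ≈ 0.013889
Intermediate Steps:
G = -4 (G = -7 + 3 = -4)
x(f, Y) = (52 + Y)/(Y + f)
k = -3 (k = 3 - 6 = -3)
((0 + k)/(-5 + G))*x(29, -53) = ((0 - 3)/(-5 - 4))*((52 - 53)/(-53 + 29)) = (-3/(-9))*(-1/(-24)) = (-3*(-⅑))*(-1/24*(-1)) = (⅓)*(1/24) = 1/72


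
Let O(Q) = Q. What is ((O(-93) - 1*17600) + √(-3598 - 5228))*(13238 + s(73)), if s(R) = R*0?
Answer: -234219934 + 13238*I*√8826 ≈ -2.3422e+8 + 1.2437e+6*I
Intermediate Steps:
s(R) = 0
((O(-93) - 1*17600) + √(-3598 - 5228))*(13238 + s(73)) = ((-93 - 1*17600) + √(-3598 - 5228))*(13238 + 0) = ((-93 - 17600) + √(-8826))*13238 = (-17693 + I*√8826)*13238 = -234219934 + 13238*I*√8826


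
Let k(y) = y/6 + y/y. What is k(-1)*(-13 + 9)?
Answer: -10/3 ≈ -3.3333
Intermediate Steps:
k(y) = 1 + y/6 (k(y) = y*(⅙) + 1 = y/6 + 1 = 1 + y/6)
k(-1)*(-13 + 9) = (1 + (⅙)*(-1))*(-13 + 9) = (1 - ⅙)*(-4) = (⅚)*(-4) = -10/3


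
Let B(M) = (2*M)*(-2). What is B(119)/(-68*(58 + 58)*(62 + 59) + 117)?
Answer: 68/136333 ≈ 0.00049878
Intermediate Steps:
B(M) = -4*M
B(119)/(-68*(58 + 58)*(62 + 59) + 117) = (-4*119)/(-68*(58 + 58)*(62 + 59) + 117) = -476/(-7888*121 + 117) = -476/(-68*14036 + 117) = -476/(-954448 + 117) = -476/(-954331) = -476*(-1/954331) = 68/136333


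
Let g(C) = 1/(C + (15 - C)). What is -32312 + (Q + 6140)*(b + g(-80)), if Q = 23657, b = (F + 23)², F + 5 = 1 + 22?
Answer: 750876472/15 ≈ 5.0058e+7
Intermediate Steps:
F = 18 (F = -5 + (1 + 22) = -5 + 23 = 18)
g(C) = 1/15
b = 1681 (b = (18 + 23)² = 41² = 1681)
-32312 + (Q + 6140)*(b + g(-80)) = -32312 + (23657 + 6140)*(1681 + 1/15) = -32312 + 29797*(25216/15) = -32312 + 751361152/15 = 750876472/15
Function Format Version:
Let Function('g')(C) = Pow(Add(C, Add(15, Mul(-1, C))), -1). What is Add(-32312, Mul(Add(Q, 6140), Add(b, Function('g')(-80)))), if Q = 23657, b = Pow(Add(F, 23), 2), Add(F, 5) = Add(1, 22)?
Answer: Rational(750876472, 15) ≈ 5.0058e+7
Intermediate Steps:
F = 18 (F = Add(-5, Add(1, 22)) = Add(-5, 23) = 18)
Function('g')(C) = Rational(1, 15) (Function('g')(C) = Pow(15, -1) = Rational(1, 15))
b = 1681 (b = Pow(Add(18, 23), 2) = Pow(41, 2) = 1681)
Add(-32312, Mul(Add(Q, 6140), Add(b, Function('g')(-80)))) = Add(-32312, Mul(Add(23657, 6140), Add(1681, Rational(1, 15)))) = Add(-32312, Mul(29797, Rational(25216, 15))) = Add(-32312, Rational(751361152, 15)) = Rational(750876472, 15)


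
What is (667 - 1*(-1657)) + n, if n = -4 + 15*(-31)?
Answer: 1855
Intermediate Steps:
n = -469 (n = -4 - 465 = -469)
(667 - 1*(-1657)) + n = (667 - 1*(-1657)) - 469 = (667 + 1657) - 469 = 2324 - 469 = 1855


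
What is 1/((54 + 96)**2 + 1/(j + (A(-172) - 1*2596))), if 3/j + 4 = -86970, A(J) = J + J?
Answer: 255703563/5753330080526 ≈ 4.4444e-5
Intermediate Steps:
A(J) = 2*J
j = -3/86974 (j = 3/(-4 - 86970) = 3/(-86974) = 3*(-1/86974) = -3/86974 ≈ -3.4493e-5)
1/((54 + 96)**2 + 1/(j + (A(-172) - 1*2596))) = 1/((54 + 96)**2 + 1/(-3/86974 + (2*(-172) - 1*2596))) = 1/(150**2 + 1/(-3/86974 + (-344 - 2596))) = 1/(22500 + 1/(-3/86974 - 2940)) = 1/(22500 + 1/(-255703563/86974)) = 1/(22500 - 86974/255703563) = 1/(5753330080526/255703563) = 255703563/5753330080526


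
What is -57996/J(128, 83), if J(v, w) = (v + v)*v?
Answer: -14499/8192 ≈ -1.7699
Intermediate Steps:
J(v, w) = 2*v² (J(v, w) = (2*v)*v = 2*v²)
-57996/J(128, 83) = -57996/(2*128²) = -57996/(2*16384) = -57996/32768 = -57996*1/32768 = -14499/8192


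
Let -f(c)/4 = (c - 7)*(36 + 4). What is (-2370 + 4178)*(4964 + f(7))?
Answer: 8974912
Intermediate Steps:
f(c) = 1120 - 160*c (f(c) = -4*(c - 7)*(36 + 4) = -4*(-7 + c)*40 = -4*(-280 + 40*c) = 1120 - 160*c)
(-2370 + 4178)*(4964 + f(7)) = (-2370 + 4178)*(4964 + (1120 - 160*7)) = 1808*(4964 + (1120 - 1120)) = 1808*(4964 + 0) = 1808*4964 = 8974912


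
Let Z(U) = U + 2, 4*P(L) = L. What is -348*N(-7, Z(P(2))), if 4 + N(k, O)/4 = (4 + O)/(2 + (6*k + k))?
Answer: 270744/47 ≈ 5760.5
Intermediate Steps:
P(L) = L/4
Z(U) = 2 + U
N(k, O) = -16 + 4*(4 + O)/(2 + 7*k) (N(k, O) = -16 + 4*((4 + O)/(2 + (6*k + k))) = -16 + 4*((4 + O)/(2 + 7*k)) = -16 + 4*(4 + O)/(2 + 7*k))
-348*N(-7, Z(P(2))) = -1392*(-4 + (2 + (¼)*2) - 28*(-7))/(2 + 7*(-7)) = -1392*(-4 + (2 + ½) + 196)/(2 - 49) = -1392*(-4 + 5/2 + 196)/(-47) = -1392*(-1)*389/(47*2) = -348*(-778/47) = 270744/47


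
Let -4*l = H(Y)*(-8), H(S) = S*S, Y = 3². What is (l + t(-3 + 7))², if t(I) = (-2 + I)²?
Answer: 27556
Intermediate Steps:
Y = 9
H(S) = S²
l = 162 (l = -9²*(-8)/4 = -81*(-8)/4 = -¼*(-648) = 162)
(l + t(-3 + 7))² = (162 + (-2 + (-3 + 7))²)² = (162 + (-2 + 4)²)² = (162 + 2²)² = (162 + 4)² = 166² = 27556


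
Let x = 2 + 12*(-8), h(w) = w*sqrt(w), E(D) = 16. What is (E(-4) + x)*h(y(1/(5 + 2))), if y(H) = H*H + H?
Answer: -1248*sqrt(2)/343 ≈ -5.1456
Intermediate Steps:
y(H) = H + H**2 (y(H) = H**2 + H = H + H**2)
h(w) = w**(3/2)
x = -94 (x = 2 - 96 = -94)
(E(-4) + x)*h(y(1/(5 + 2))) = (16 - 94)*((1 + 1/(5 + 2))/(5 + 2))**(3/2) = -78*sqrt(7)*(1 + 1/7)**(3/2)/49 = -78*16*sqrt(2)/343 = -1248*sqrt(2)/343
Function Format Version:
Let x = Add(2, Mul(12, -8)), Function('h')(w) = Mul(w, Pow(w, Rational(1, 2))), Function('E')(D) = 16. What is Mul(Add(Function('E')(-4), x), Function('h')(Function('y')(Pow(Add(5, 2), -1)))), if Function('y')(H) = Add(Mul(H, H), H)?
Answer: Mul(Rational(-1248, 343), Pow(2, Rational(1, 2))) ≈ -5.1456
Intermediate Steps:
Function('y')(H) = Add(H, Pow(H, 2)) (Function('y')(H) = Add(Pow(H, 2), H) = Add(H, Pow(H, 2)))
Function('h')(w) = Pow(w, Rational(3, 2))
x = -94 (x = Add(2, -96) = -94)
Mul(Add(Function('E')(-4), x), Function('h')(Function('y')(Pow(Add(5, 2), -1)))) = Mul(Add(16, -94), Pow(Mul(Pow(Add(5, 2), -1), Add(1, Pow(Add(5, 2), -1))), Rational(3, 2))) = Mul(-78, Pow(Mul(Pow(7, -1), Add(1, Pow(7, -1))), Rational(3, 2))) = Mul(-78, Pow(Mul(Rational(1, 7), Add(1, Rational(1, 7))), Rational(3, 2))) = Mul(-78, Pow(Mul(Rational(1, 7), Rational(8, 7)), Rational(3, 2))) = Mul(-78, Pow(Rational(8, 49), Rational(3, 2))) = Mul(-78, Mul(Rational(16, 343), Pow(2, Rational(1, 2)))) = Mul(Rational(-1248, 343), Pow(2, Rational(1, 2)))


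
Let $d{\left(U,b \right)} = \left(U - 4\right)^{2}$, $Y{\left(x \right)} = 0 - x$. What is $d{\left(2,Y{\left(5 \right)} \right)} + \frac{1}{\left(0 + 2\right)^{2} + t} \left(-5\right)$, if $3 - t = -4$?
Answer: $\frac{39}{11} \approx 3.5455$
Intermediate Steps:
$t = 7$ ($t = 3 - -4 = 3 + 4 = 7$)
$Y{\left(x \right)} = - x$
$d{\left(U,b \right)} = \left(-4 + U\right)^{2}$
$d{\left(2,Y{\left(5 \right)} \right)} + \frac{1}{\left(0 + 2\right)^{2} + t} \left(-5\right) = \left(-4 + 2\right)^{2} + \frac{1}{\left(0 + 2\right)^{2} + 7} \left(-5\right) = \left(-2\right)^{2} + \frac{1}{2^{2} + 7} \left(-5\right) = 4 + \frac{1}{4 + 7} \left(-5\right) = 4 + \frac{1}{11} \left(-5\right) = 4 - \frac{5}{11} = \frac{39}{11}$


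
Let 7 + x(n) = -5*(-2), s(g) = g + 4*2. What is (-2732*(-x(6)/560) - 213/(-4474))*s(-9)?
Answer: -4598523/313180 ≈ -14.683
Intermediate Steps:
s(g) = 8 + g (s(g) = g + 8 = 8 + g)
x(n) = 3 (x(n) = -7 - 5*(-2) = -7 + 10 = 3)
(-2732*(-x(6)/560) - 213/(-4474))*s(-9) = (-2732/((16*7)*(-5/3)) - 213/(-4474))*(8 - 9) = (-2732/(112*(-5*⅓)) - 213*(-1/4474))*(-1) = (-2732/(112*(-5/3)) + 213/4474)*(-1) = (-2732/(-560/3) + 213/4474)*(-1) = (-2732*(-3/560) + 213/4474)*(-1) = (2049/140 + 213/4474)*(-1) = (4598523/313180)*(-1) = -4598523/313180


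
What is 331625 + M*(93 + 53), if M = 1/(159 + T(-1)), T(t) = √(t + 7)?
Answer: 2793948363/8425 - 146*√6/25275 ≈ 3.3163e+5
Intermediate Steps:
T(t) = √(7 + t)
M = 1/(159 + √6) (M = 1/(159 + √(7 - 1)) = 1/(159 + √6) ≈ 0.0061939)
331625 + M*(93 + 53) = 331625 + (53/8425 - √6/25275)*(93 + 53) = 331625 + (53/8425 - √6/25275)*146 = 331625 + (7738/8425 - 146*√6/25275) = 2793948363/8425 - 146*√6/25275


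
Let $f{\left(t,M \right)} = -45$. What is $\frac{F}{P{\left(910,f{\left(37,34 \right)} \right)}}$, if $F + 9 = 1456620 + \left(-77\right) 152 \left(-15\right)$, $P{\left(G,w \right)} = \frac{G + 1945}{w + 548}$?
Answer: $\frac{820982013}{2855} \approx 2.8756 \cdot 10^{5}$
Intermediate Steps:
$P{\left(G,w \right)} = \frac{1945 + G}{548 + w}$
$F = 1632171$ ($F = -9 + \left(1456620 + \left(-77\right) 152 \left(-15\right)\right) = -9 + \left(1456620 - -175560\right) = -9 + \left(1456620 + 175560\right) = -9 + 1632180 = 1632171$)
$\frac{F}{P{\left(910,f{\left(37,34 \right)} \right)}} = \frac{1632171}{\frac{1}{548 - 45} \left(1945 + 910\right)} = \frac{1632171}{\frac{1}{503} \cdot 2855} = \frac{1632171}{\frac{2855}{503}} = 1632171 \cdot \frac{503}{2855} = \frac{820982013}{2855}$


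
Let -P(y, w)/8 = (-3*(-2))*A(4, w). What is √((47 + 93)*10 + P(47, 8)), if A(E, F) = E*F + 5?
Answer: 2*I*√94 ≈ 19.391*I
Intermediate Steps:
A(E, F) = 5 + E*F
P(y, w) = -240 - 192*w (P(y, w) = -8*(-3*(-2))*(5 + 4*w) = -48*(5 + 4*w) = -8*(30 + 24*w) = -240 - 192*w)
√((47 + 93)*10 + P(47, 8)) = √((47 + 93)*10 + (-240 - 192*8)) = √(140*10 + (-240 - 1536)) = √(1400 - 1776) = √(-376) = 2*I*√94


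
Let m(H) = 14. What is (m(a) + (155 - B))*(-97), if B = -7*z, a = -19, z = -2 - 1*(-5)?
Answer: -18430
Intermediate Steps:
z = 3 (z = -2 + 5 = 3)
B = -21 (B = -7*3 = -21)
(m(a) + (155 - B))*(-97) = (14 + (155 - 1*(-21)))*(-97) = (14 + (155 + 21))*(-97) = (14 + 176)*(-97) = 190*(-97) = -18430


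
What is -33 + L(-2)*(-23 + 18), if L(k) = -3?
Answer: -18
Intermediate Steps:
-33 + L(-2)*(-23 + 18) = -33 - 3*(-23 + 18) = -33 - 3*(-5) = -33 + 15 = -18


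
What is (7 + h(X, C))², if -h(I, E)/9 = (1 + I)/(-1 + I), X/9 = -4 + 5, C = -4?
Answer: 289/16 ≈ 18.063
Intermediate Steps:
X = 9 (X = 9*(-4 + 5) = 9*1 = 9)
h(I, E) = -9*(1 + I)/(-1 + I)
(7 + h(X, C))² = (7 + 9*(-1 - 1*9)/(-1 + 9))² = (7 + 9*(-1 - 9)/8)² = (7 + 9*(⅛)*(-10))² = (7 - 45/4)² = (-17/4)² = 289/16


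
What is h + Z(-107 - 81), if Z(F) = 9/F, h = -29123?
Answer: -5475133/188 ≈ -29123.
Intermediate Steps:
h + Z(-107 - 81) = -29123 + 9/(-107 - 81) = -29123 + 9/(-188) = -29123 + 9*(-1/188) = -29123 - 9/188 = -5475133/188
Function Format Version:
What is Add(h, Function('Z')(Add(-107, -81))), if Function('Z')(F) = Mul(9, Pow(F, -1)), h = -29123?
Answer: Rational(-5475133, 188) ≈ -29123.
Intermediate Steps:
Add(h, Function('Z')(Add(-107, -81))) = Add(-29123, Mul(9, Pow(Add(-107, -81), -1))) = Add(-29123, Mul(9, Pow(-188, -1))) = Add(-29123, Mul(9, Rational(-1, 188))) = Add(-29123, Rational(-9, 188)) = Rational(-5475133, 188)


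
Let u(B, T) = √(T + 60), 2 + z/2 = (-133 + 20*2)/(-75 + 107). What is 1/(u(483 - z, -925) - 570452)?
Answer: -570452/325415485169 - I*√865/325415485169 ≈ -1.753e-6 - 9.0379e-11*I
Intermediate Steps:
z = -157/16 (z = -4 + 2*((-133 + 20*2)/(-75 + 107)) = -4 + 2*((-133 + 40)/32) = -4 + 2*(-93*1/32) = -4 + 2*(-93/32) = -4 - 93/16 = -157/16 ≈ -9.8125)
u(B, T) = √(60 + T)
1/(u(483 - z, -925) - 570452) = 1/(√(60 - 925) - 570452) = 1/(√(-865) - 570452) = 1/(I*√865 - 570452) = 1/(-570452 + I*√865)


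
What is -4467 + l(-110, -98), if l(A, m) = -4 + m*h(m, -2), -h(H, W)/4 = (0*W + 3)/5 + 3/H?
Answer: -21239/5 ≈ -4247.8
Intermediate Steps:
h(H, W) = -12/5 - 12/H (h(H, W) = -4*((0*W + 3)/5 + 3/H) = -4*((0 + 3)*(⅕) + 3/H) = -4*(3*(⅕) + 3/H) = -4*(⅗ + 3/H) = -12/5 - 12/H)
l(A, m) = -4 + m*(-12/5 - 12/m)
-4467 + l(-110, -98) = -4467 + (-16 - 12/5*(-98)) = -4467 + (-16 + 1176/5) = -4467 + 1096/5 = -21239/5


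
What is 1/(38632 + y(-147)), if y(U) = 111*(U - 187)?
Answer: 1/1558 ≈ 0.00064185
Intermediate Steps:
y(U) = -20757 + 111*U (y(U) = 111*(-187 + U) = -20757 + 111*U)
1/(38632 + y(-147)) = 1/(38632 + (-20757 + 111*(-147))) = 1/(38632 + (-20757 - 16317)) = 1/(38632 - 37074) = 1/1558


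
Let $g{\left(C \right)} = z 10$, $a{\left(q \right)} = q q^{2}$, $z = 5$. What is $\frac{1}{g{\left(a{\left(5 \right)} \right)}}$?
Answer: $\frac{1}{50} \approx 0.02$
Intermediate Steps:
$a{\left(q \right)} = q^{3}$
$g{\left(C \right)} = 50$ ($g{\left(C \right)} = 5 \cdot 10 = 50$)
$\frac{1}{g{\left(a{\left(5 \right)} \right)}} = \frac{1}{50}$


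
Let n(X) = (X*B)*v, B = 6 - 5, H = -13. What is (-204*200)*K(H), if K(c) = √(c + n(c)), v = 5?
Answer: -40800*I*√78 ≈ -3.6034e+5*I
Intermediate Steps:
B = 1
n(X) = 5*X (n(X) = (X*1)*5 = X*5 = 5*X)
K(c) = √6*√c (K(c) = √(c + 5*c) = √(6*c) = √6*√c)
(-204*200)*K(H) = (-204*200)*(√6*√(-13)) = -40800*√6*I*√13 = -40800*I*√78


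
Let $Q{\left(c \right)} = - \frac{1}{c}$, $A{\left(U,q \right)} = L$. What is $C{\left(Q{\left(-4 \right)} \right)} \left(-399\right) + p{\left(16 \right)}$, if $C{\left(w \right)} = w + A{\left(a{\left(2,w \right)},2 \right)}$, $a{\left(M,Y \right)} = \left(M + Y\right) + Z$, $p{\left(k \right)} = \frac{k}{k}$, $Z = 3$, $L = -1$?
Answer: $\frac{1201}{4} \approx 300.25$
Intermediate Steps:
$p{\left(k \right)} = 1$
$a{\left(M,Y \right)} = 3 + M + Y$ ($a{\left(M,Y \right)} = \left(M + Y\right) + 3 = 3 + M + Y$)
$A{\left(U,q \right)} = -1$
$C{\left(w \right)} = -1 + w$ ($C{\left(w \right)} = w - 1 = -1 + w$)
$C{\left(Q{\left(-4 \right)} \right)} \left(-399\right) + p{\left(16 \right)} = \left(-1 - \frac{1}{-4}\right) \left(-399\right) + 1 = \left(-1 - - \frac{1}{4}\right) \left(-399\right) + 1 = \left(-1 + \frac{1}{4}\right) \left(-399\right) + 1 = \left(- \frac{3}{4}\right) \left(-399\right) + 1 = \frac{1197}{4} + 1 = \frac{1201}{4}$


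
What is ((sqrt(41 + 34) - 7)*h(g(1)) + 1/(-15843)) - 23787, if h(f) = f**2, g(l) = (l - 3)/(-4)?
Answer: -1507540669/63372 + 5*sqrt(3)/4 ≈ -23787.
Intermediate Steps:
g(l) = 3/4 - l/4 (g(l) = (-3 + l)*(-1/4) = 3/4 - l/4)
((sqrt(41 + 34) - 7)*h(g(1)) + 1/(-15843)) - 23787 = ((sqrt(41 + 34) - 7)*(3/4 - 1/4*1)**2 + 1/(-15843)) - 23787 = ((sqrt(75) - 7)*(3/4 - 1/4)**2 - 1/15843) - 23787 = ((5*sqrt(3) - 7)*(1/2)**2 - 1/15843) - 23787 = ((-7 + 5*sqrt(3))*(1/4) - 1/15843) - 23787 = ((-7/4 + 5*sqrt(3)/4) - 1/15843) - 23787 = (-110905/63372 + 5*sqrt(3)/4) - 23787 = -1507540669/63372 + 5*sqrt(3)/4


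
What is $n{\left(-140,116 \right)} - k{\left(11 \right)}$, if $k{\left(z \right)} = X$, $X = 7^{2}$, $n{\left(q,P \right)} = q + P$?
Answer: $-73$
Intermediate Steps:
$n{\left(q,P \right)} = P + q$
$X = 49$
$k{\left(z \right)} = 49$
$n{\left(-140,116 \right)} - k{\left(11 \right)} = \left(116 - 140\right) - 49 = -24 - 49 = -73$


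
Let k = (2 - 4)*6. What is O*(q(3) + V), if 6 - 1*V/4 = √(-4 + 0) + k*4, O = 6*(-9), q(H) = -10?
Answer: -11124 + 432*I ≈ -11124.0 + 432.0*I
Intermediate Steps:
k = -12 (k = -2*6 = -12)
O = -54
V = 216 - 8*I (V = 24 - 4*(√(-4 + 0) - 12*4) = 24 - 4*(√(-4) - 48) = 24 - 4*(2*I - 48) = 24 - 4*(-48 + 2*I) = 24 + (192 - 8*I) = 216 - 8*I ≈ 216.0 - 8.0*I)
O*(q(3) + V) = -54*(-10 + (216 - 8*I)) = -54*(206 - 8*I) = -11124 + 432*I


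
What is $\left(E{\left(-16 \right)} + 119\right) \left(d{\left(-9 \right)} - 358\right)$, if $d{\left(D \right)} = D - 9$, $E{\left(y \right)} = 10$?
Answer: $-48504$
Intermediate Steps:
$d{\left(D \right)} = -9 + D$ ($d{\left(D \right)} = D - 9 = -9 + D$)
$\left(E{\left(-16 \right)} + 119\right) \left(d{\left(-9 \right)} - 358\right) = \left(10 + 119\right) \left(\left(-9 - 9\right) - 358\right) = 129 \left(-18 - 358\right) = 129 \left(-376\right) = -48504$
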